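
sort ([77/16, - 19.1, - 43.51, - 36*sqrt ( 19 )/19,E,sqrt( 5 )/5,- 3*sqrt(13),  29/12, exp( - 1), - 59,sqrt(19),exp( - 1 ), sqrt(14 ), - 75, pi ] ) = [ - 75, - 59,- 43.51, - 19.1, -3 * sqrt(13 ) , - 36*sqrt( 19 ) /19,exp( - 1),exp( - 1 )  ,  sqrt(5)/5, 29/12,E, pi,sqrt(14),sqrt( 19 ),77/16 ] 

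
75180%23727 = 3999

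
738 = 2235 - 1497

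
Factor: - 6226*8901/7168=  -  2^ ( - 9)* 3^2* 7^( - 1 ) * 11^1 * 23^1*43^1*283^1 = - 27708813/3584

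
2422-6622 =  - 4200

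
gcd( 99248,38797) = 1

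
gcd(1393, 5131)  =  7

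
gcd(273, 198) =3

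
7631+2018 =9649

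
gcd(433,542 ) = 1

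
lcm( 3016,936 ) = 27144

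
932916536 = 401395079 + 531521457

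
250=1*250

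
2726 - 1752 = 974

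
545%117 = 77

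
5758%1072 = 398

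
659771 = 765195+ - 105424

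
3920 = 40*98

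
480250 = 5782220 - 5301970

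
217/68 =3 + 13/68 = 3.19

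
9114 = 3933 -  - 5181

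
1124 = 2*562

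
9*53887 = 484983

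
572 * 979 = 559988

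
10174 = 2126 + 8048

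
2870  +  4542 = 7412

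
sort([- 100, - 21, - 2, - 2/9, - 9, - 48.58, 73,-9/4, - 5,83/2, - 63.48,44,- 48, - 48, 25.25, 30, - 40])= [ - 100, - 63.48, - 48.58,  -  48, - 48  , - 40, - 21, - 9, - 5,-9/4,  -  2,-2/9, 25.25, 30,83/2, 44,  73 ] 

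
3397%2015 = 1382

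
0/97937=0= 0.00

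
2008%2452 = 2008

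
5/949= 5/949 = 0.01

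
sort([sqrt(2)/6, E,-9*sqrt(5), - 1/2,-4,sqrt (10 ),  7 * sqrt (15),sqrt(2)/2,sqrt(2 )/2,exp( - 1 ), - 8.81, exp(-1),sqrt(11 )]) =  [-9*sqrt(5),-8.81,-4, - 1/2, sqrt( 2) /6, exp( - 1),exp(  -  1), sqrt ( 2)/2,sqrt( 2)/2, E, sqrt(10 ), sqrt(11),7*sqrt( 15 )]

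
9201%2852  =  645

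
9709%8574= 1135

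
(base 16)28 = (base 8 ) 50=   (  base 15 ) 2a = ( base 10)40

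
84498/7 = 84498/7 = 12071.14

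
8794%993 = 850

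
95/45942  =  5/2418 = 0.00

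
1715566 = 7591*226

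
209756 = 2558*82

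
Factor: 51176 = 2^3*6397^1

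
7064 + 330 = 7394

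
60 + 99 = 159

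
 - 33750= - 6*5625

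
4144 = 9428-5284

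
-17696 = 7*( - 2528)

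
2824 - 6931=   -  4107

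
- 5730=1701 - 7431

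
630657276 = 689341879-58684603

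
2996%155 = 51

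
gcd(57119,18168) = 1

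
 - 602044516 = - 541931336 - 60113180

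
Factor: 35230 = 2^1 *5^1*13^1*271^1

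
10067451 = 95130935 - 85063484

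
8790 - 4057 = 4733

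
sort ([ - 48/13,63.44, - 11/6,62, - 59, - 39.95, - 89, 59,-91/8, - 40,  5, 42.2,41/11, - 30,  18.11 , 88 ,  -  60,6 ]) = [ - 89, - 60,-59, - 40,  -  39.95, - 30,-91/8, - 48/13,  -  11/6,41/11, 5, 6,18.11, 42.2,59, 62,63.44 , 88]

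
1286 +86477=87763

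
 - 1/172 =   -  1 + 171/172 = - 0.01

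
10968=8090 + 2878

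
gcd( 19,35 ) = 1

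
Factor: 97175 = 5^2*13^2*23^1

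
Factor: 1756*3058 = 5369848 = 2^3*11^1*139^1*439^1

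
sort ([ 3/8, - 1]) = [ - 1, 3/8]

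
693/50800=693/50800 = 0.01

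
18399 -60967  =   - 42568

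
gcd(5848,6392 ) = 136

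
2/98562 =1/49281 = 0.00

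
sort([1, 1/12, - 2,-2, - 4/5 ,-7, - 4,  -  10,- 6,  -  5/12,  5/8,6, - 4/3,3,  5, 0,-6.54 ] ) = [-10, - 7 , - 6.54  , - 6,-4, - 2, - 2, - 4/3, - 4/5, - 5/12, 0,  1/12,5/8 , 1,  3,5,6] 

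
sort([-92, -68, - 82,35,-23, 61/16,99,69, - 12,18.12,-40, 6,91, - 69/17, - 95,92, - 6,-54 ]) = [ - 95,-92,-82, - 68,- 54, - 40, - 23, - 12,-6 ,-69/17, 61/16,6,  18.12,  35,69, 91,92,99 ]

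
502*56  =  28112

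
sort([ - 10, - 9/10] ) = [ - 10, - 9/10]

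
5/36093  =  5/36093  =  0.00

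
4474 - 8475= - 4001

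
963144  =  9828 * 98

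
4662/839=4662/839  =  5.56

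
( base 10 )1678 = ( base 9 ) 2264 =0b11010001110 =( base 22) 3A6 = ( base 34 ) 1fc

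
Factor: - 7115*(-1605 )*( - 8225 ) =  - 93926004375 = - 3^1*5^4*7^1 * 47^1*107^1*1423^1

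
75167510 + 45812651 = 120980161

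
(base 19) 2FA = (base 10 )1017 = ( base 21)269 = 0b1111111001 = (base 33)UR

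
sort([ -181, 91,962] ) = [-181, 91 , 962 ] 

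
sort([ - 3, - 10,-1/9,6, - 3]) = [ - 10,  -  3, - 3, - 1/9 , 6 ] 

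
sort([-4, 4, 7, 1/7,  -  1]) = [-4, - 1, 1/7, 4, 7]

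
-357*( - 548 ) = 195636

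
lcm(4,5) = 20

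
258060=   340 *759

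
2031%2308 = 2031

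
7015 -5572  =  1443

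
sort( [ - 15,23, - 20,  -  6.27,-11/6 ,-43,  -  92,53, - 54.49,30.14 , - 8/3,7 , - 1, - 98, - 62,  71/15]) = [  -  98,- 92, - 62, - 54.49, - 43, - 20,  -  15 , - 6.27,-8/3, - 11/6, - 1, 71/15,7 , 23,30.14,53]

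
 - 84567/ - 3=28189/1 =28189.00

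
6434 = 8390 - 1956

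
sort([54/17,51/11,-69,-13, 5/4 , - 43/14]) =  [ - 69, - 13 , - 43/14,5/4, 54/17, 51/11 ]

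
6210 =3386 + 2824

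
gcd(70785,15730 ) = 7865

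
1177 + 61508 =62685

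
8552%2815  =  107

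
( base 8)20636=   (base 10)8606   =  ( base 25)dj6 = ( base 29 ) a6m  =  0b10000110011110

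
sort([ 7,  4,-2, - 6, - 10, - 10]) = [ - 10, - 10, - 6, - 2,4, 7]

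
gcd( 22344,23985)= 3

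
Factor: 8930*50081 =447223330 = 2^1*5^1  *  19^1*47^1 * 61^1*821^1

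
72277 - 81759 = -9482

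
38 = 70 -32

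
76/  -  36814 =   -  38/18407  =  -  0.00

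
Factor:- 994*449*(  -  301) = 134338106 =2^1*7^2*43^1*71^1* 449^1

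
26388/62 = 13194/31 = 425.61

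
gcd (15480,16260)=60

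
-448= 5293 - 5741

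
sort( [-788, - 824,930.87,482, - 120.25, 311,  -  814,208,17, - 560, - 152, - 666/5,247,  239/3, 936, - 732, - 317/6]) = [ - 824, - 814, -788, - 732, - 560, - 152, - 666/5, - 120.25, - 317/6, 17, 239/3, 208, 247, 311, 482,  930.87, 936 ] 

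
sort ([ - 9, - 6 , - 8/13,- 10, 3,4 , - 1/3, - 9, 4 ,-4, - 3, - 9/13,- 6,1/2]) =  [ - 10,  -  9,-9, - 6, - 6,  -  4, - 3, - 9/13, - 8/13, - 1/3, 1/2,3, 4, 4]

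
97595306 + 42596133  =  140191439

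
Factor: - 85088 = -2^5*2659^1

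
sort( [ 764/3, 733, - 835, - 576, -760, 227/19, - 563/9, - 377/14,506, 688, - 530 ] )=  [ - 835,-760, - 576, - 530,-563/9 ,  -  377/14, 227/19,764/3,  506, 688,733] 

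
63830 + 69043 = 132873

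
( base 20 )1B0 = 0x26C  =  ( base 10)620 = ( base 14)324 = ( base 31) K0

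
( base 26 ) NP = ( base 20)1b3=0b1001101111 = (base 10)623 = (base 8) 1157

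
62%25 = 12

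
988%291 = 115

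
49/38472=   7/5496  =  0.00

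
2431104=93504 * 26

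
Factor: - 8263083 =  - 3^1*2754361^1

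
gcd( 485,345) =5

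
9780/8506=1 +637/4253 =1.15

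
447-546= -99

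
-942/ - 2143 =942/2143 = 0.44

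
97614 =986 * 99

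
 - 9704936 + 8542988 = -1161948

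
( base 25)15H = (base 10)767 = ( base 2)1011111111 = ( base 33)N8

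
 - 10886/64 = -5443/32=-  170.09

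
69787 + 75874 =145661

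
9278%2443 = 1949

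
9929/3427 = 2 + 3075/3427 = 2.90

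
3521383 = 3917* 899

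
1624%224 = 56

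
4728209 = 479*9871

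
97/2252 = 97/2252 = 0.04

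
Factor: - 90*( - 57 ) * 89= 456570 = 2^1 * 3^3 * 5^1*19^1 * 89^1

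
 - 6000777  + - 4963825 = -10964602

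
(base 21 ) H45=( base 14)2a9c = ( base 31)7RM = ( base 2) 1110110100010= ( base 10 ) 7586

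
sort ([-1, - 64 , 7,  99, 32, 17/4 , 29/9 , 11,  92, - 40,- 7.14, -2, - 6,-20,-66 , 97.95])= [- 66,-64,-40,-20, - 7.14, - 6,  -  2, - 1,29/9,17/4,  7,11, 32, 92, 97.95, 99]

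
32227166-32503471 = -276305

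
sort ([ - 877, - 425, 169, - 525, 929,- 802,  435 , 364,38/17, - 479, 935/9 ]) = [ - 877, - 802, - 525,- 479, - 425,  38/17,  935/9, 169,364, 435, 929] 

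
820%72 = 28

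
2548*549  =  1398852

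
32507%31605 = 902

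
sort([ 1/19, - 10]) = [ - 10, 1/19 ] 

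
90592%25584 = 13840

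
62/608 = 31/304  =  0.10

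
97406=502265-404859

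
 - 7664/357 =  - 7664/357 = - 21.47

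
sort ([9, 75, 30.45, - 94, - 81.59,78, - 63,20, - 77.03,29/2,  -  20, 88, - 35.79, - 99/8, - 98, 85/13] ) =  [-98, - 94 , - 81.59 , - 77.03, - 63, - 35.79, - 20, - 99/8,85/13,9, 29/2,20, 30.45,75,78,88]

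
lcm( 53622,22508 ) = 1823148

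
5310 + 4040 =9350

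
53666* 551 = 29569966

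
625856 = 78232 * 8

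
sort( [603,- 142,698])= [  -  142,603,698]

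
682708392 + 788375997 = 1471084389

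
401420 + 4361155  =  4762575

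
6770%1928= 986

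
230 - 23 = 207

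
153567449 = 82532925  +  71034524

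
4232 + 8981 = 13213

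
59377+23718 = 83095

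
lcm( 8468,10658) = 618164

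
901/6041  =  901/6041 = 0.15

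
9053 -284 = 8769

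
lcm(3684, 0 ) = 0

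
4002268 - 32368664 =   -  28366396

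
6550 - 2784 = 3766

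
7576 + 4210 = 11786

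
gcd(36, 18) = 18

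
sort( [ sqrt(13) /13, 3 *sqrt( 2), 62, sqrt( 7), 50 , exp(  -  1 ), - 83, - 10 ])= [ - 83, - 10, sqrt( 13)/13, exp( - 1 ) , sqrt(7), 3*sqrt(2), 50, 62 ]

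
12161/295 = 12161/295 = 41.22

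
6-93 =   -  87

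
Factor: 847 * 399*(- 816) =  - 2^4*3^2 * 7^2*11^2*17^1*19^1 = -275769648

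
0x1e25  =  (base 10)7717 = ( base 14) 2b53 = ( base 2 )1111000100101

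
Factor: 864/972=2^3*3^( - 2)  =  8/9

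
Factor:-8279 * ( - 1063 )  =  8800577 = 17^1*487^1*1063^1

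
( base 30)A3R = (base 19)164G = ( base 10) 9117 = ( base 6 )110113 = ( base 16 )239d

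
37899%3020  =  1659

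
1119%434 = 251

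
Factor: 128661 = 3^1*13^1* 3299^1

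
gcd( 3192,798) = 798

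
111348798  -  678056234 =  - 566707436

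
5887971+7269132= 13157103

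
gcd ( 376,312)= 8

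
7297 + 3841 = 11138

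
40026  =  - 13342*( - 3)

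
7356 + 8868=16224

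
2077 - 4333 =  -2256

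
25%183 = 25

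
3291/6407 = 3291/6407=0.51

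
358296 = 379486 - 21190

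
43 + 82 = 125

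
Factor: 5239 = 13^2*31^1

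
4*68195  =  272780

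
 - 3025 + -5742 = - 8767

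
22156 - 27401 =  - 5245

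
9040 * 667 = 6029680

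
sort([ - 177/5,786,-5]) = [- 177/5, - 5,786]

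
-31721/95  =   - 31721/95= - 333.91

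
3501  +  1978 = 5479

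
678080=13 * 52160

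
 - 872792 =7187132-8059924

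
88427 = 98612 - 10185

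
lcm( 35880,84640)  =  3300960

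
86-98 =-12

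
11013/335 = 32 + 293/335 = 32.87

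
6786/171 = 754/19 = 39.68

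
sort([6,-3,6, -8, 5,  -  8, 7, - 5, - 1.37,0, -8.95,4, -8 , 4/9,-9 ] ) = [ - 9,- 8.95,-8, - 8, -8, - 5, - 3, - 1.37,0, 4/9 , 4,  5,6,6, 7]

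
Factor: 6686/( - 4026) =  - 3^( - 1)*11^( - 1)*61^( - 1)*3343^1 = - 3343/2013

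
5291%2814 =2477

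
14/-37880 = -7/18940 = -0.00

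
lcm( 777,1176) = 43512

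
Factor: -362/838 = - 181^1*419^( - 1 )= -181/419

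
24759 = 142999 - 118240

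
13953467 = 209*66763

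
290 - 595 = - 305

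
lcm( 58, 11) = 638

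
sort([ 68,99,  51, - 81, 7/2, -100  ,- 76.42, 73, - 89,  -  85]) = [ - 100, - 89, - 85, - 81, - 76.42, 7/2, 51, 68,73, 99]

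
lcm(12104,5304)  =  472056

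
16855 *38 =640490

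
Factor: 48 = 2^4*3^1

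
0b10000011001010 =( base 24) edi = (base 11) 6341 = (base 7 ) 33321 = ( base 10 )8394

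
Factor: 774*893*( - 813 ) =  - 2^1*3^3*19^1*43^1*47^1 *271^1  =  - 561930966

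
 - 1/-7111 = 1/7111 = 0.00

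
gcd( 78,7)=1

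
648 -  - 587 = 1235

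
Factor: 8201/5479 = 59^1*139^1*5479^( - 1 ) 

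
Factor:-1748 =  -2^2* 19^1 * 23^1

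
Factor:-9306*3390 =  - 31547340 = - 2^2*3^3*5^1*11^1*47^1 *113^1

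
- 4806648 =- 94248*51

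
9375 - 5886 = 3489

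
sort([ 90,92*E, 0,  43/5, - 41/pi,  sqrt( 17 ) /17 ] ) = [ - 41/pi,0, sqrt(17)/17, 43/5, 90,92*E ] 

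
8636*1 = 8636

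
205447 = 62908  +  142539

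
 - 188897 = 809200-998097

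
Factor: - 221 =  - 13^1*17^1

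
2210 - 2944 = -734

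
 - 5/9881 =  - 5/9881=- 0.00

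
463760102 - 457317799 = 6442303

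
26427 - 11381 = 15046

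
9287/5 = 9287/5=1857.40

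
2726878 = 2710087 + 16791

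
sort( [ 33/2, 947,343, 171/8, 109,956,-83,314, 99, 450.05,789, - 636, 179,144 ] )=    [ - 636, - 83, 33/2, 171/8 , 99,109,  144, 179, 314, 343, 450.05, 789, 947, 956]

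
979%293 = 100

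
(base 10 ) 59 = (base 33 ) 1q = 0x3B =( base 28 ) 23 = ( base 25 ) 29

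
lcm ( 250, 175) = 1750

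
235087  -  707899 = - 472812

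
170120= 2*85060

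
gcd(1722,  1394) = 82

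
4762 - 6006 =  -1244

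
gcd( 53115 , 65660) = 5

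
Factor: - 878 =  - 2^1*439^1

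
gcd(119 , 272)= 17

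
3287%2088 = 1199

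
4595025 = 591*7775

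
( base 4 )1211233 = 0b1100101101111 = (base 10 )6511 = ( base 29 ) 7lf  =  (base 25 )AAB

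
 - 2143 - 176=-2319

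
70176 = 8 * 8772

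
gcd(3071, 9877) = 83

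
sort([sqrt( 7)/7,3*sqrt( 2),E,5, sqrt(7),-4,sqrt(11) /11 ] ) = [ - 4, sqrt(11)/11,sqrt( 7 )/7, sqrt( 7 ), E,3 *sqrt( 2), 5]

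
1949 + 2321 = 4270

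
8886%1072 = 310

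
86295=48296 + 37999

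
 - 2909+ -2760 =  - 5669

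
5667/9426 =1889/3142=0.60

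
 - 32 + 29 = -3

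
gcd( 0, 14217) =14217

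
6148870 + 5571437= 11720307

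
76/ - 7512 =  - 19/1878 = -0.01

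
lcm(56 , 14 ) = 56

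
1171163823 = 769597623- - 401566200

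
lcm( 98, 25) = 2450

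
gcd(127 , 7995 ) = 1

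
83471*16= 1335536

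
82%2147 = 82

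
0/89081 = 0 = 0.00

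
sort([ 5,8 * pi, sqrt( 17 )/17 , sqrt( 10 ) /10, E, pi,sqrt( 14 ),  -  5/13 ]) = [  -  5/13 , sqrt( 17) /17, sqrt(10 ) /10,E,pi, sqrt( 14 ), 5,8*pi] 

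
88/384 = 11/48 =0.23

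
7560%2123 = 1191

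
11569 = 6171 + 5398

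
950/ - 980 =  - 95/98= - 0.97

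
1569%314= 313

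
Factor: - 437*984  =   -2^3*3^1*19^1*23^1*41^1 = - 430008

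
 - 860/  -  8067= 860/8067 = 0.11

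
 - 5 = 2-7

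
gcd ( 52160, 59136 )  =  64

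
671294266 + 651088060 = 1322382326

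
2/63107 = 2/63107= 0.00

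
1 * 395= 395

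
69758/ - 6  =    -  11627 + 2/3 = -  11626.33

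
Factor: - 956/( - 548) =239/137 = 137^( - 1)  *239^1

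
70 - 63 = 7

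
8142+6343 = 14485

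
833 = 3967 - 3134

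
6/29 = 6/29 = 0.21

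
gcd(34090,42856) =974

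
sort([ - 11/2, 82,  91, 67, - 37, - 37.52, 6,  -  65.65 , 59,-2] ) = [ - 65.65, - 37.52,  -  37, - 11/2, - 2,6,  59,  67, 82  ,  91] 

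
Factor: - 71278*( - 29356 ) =2^3*41^1*157^1*179^1* 227^1= 2092436968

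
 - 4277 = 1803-6080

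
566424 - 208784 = 357640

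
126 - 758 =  - 632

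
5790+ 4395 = 10185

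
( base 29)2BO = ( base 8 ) 3751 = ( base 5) 31100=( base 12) 1209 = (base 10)2025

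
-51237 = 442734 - 493971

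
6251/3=2083 + 2/3 = 2083.67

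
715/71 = 715/71= 10.07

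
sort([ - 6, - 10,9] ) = [-10,-6,9 ]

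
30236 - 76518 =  - 46282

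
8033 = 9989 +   -  1956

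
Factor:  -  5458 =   -  2^1*2729^1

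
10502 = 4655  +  5847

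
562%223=116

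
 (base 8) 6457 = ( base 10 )3375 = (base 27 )4H0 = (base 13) 16c8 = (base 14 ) 1331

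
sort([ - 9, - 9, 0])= [ - 9, - 9,0 ]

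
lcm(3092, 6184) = 6184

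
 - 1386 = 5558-6944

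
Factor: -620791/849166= - 2^( - 1)*43^1*53^( - 1 )*8011^ ( - 1)*14437^1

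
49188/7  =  7026 + 6/7 =7026.86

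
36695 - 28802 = 7893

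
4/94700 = 1/23675 = 0.00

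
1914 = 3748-1834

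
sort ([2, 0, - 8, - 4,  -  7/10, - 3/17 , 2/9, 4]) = [ - 8,-4, - 7/10, -3/17,0, 2/9, 2,  4]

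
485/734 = 485/734 = 0.66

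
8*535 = 4280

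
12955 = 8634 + 4321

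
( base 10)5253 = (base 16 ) 1485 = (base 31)5ee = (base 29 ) 674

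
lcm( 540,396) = 5940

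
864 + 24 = 888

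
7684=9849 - 2165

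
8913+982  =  9895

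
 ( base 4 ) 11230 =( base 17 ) 147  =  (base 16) 16C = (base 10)364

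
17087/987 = 2441/141 = 17.31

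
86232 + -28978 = 57254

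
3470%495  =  5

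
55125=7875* 7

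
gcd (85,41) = 1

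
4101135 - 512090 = 3589045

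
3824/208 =18+5/13 = 18.38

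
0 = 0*870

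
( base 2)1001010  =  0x4a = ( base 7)134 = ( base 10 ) 74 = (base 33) 28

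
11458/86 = 133 + 10/43 = 133.23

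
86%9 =5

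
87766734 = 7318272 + 80448462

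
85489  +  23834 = 109323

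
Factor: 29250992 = 2^4*353^1*5179^1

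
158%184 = 158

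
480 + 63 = 543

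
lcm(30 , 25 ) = 150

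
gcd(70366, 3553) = 1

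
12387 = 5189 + 7198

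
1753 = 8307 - 6554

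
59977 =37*1621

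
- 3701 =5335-9036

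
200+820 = 1020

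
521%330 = 191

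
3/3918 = 1/1306= 0.00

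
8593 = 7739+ 854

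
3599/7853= 3599/7853  =  0.46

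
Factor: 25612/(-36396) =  - 19/27= -3^(-3 )*19^1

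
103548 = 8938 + 94610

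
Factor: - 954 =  - 2^1*3^2 * 53^1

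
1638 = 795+843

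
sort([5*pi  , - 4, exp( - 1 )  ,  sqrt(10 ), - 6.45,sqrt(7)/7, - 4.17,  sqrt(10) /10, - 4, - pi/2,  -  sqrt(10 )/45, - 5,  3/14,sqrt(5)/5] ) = [ -6.45, - 5, - 4.17, - 4, - 4, - pi/2, - sqrt(10) /45, 3/14,sqrt(10) /10,  exp( - 1), sqrt(7 )/7, sqrt ( 5 ) /5,sqrt(10 ), 5 *pi ]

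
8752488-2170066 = 6582422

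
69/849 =23/283 = 0.08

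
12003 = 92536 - 80533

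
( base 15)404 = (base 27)16d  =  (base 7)2431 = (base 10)904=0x388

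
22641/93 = 243 + 14/31 = 243.45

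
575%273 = 29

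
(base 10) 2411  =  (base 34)22v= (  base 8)4553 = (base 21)59h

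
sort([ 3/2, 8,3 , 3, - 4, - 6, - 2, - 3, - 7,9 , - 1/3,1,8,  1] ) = [ -7 , - 6, - 4,  -  3 , - 2, - 1/3,  1, 1,3/2,3,3, 8, 8,  9]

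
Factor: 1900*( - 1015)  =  -2^2*5^3*7^1*19^1 * 29^1 = - 1928500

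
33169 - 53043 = -19874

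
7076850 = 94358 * 75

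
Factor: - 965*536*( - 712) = 368274880 = 2^6*5^1*67^1*89^1*193^1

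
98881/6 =16480 + 1/6 =16480.17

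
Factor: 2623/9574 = 2^( - 1)*43^1*61^1*4787^(  -  1)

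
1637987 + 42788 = 1680775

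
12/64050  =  2/10675=0.00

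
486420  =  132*3685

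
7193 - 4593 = 2600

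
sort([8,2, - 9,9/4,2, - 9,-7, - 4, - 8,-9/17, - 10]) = [- 10 , -9, - 9 , - 8 , - 7, - 4 , - 9/17, 2,2,9/4,8 ]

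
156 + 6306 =6462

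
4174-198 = 3976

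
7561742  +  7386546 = 14948288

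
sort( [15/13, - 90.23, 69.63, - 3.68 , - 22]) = [ - 90.23, - 22, - 3.68, 15/13, 69.63] 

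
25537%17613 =7924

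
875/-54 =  - 875/54 = - 16.20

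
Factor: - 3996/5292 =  - 7^(-2 )*37^1 = - 37/49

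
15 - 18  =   - 3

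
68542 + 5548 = 74090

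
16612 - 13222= 3390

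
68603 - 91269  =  -22666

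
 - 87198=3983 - 91181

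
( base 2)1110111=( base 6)315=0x77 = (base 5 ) 434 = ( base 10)119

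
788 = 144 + 644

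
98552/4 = 24638 =24638.00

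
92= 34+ 58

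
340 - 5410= - 5070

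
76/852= 19/213 = 0.09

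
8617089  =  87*99047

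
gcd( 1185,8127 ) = 3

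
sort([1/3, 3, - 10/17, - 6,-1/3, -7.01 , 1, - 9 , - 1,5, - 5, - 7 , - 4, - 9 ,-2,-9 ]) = [ - 9, -9 , - 9  , - 7.01, - 7, - 6, - 5, - 4,-2,-1,  -  10/17, - 1/3, 1/3 , 1,  3, 5]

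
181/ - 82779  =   - 1 +82598/82779 = - 0.00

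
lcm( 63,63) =63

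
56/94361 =56/94361 =0.00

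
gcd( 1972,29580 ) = 1972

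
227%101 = 25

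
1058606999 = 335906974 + 722700025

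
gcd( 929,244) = 1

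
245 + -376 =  - 131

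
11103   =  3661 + 7442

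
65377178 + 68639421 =134016599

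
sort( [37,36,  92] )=[ 36, 37,92 ]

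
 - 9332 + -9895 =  - 19227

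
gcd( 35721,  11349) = 9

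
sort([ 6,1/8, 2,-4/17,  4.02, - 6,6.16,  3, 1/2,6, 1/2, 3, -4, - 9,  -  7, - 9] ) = [ - 9, - 9 , - 7 ,-6,-4, - 4/17, 1/8, 1/2 , 1/2,2,3, 3,4.02,6,  6,6.16 ]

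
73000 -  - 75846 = 148846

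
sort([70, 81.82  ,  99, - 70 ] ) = [-70,70 , 81.82, 99]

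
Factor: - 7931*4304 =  - 34135024 = -  2^4 * 7^1*11^1*103^1*269^1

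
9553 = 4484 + 5069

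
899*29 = 26071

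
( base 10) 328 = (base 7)646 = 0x148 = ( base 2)101001000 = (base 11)279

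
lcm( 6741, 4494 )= 13482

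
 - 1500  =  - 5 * 300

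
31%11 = 9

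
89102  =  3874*23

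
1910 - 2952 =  - 1042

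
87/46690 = 3/1610 = 0.00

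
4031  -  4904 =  - 873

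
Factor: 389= 389^1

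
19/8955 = 19/8955 = 0.00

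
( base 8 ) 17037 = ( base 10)7711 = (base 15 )2441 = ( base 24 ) D97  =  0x1E1F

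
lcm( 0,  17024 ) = 0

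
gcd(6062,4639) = 1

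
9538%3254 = 3030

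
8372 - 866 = 7506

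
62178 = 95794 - 33616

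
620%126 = 116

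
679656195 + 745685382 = 1425341577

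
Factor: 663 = 3^1*13^1*17^1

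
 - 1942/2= -971= -  971.00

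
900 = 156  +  744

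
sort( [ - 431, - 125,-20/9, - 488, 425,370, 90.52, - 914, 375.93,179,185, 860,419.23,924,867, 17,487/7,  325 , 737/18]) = [ - 914, - 488, - 431, - 125, - 20/9,17,737/18 , 487/7,90.52,179,185,325,  370,  375.93,419.23,425, 860,  867,  924] 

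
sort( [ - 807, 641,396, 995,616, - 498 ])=[ -807, - 498 , 396,616,641, 995 ] 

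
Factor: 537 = 3^1*179^1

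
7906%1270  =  286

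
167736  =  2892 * 58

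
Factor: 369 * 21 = 3^3*7^1*41^1 = 7749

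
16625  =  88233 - 71608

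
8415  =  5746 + 2669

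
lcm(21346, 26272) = 341536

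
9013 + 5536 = 14549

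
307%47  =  25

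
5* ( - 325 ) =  - 1625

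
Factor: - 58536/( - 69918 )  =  2^2*3^2*43^( -1 ) = 36/43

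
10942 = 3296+7646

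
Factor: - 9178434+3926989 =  - 5251445 = - 5^1*89^1*11801^1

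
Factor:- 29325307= -11^1 * 613^1*4349^1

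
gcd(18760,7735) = 35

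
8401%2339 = 1384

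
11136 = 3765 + 7371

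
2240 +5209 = 7449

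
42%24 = 18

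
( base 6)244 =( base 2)1100100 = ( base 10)100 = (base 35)2U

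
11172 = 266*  42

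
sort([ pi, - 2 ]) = [ - 2, pi]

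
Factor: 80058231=3^2*11^1*83^1*9743^1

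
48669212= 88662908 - 39993696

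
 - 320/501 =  - 320/501  =  -  0.64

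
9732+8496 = 18228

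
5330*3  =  15990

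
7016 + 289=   7305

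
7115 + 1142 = 8257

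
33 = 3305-3272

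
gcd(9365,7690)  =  5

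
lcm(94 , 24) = 1128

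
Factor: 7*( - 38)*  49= - 13034=-2^1 * 7^3*19^1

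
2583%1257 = 69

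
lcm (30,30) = 30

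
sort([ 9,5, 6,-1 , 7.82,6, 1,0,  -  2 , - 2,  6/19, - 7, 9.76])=[ - 7, - 2, - 2,  -  1,0 , 6/19 , 1, 5 , 6,6 , 7.82 , 9,  9.76]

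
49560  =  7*7080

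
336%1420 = 336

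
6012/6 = 1002 = 1002.00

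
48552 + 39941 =88493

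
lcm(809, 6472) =6472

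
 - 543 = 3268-3811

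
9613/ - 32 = -9613/32= - 300.41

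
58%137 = 58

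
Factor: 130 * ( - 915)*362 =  - 43059900 = - 2^2 * 3^1 * 5^2  *13^1*61^1*181^1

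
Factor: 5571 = 3^2*619^1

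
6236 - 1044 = 5192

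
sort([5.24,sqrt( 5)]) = [ sqrt( 5),5.24 ]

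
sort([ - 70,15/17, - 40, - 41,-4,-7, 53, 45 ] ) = [-70, - 41,-40,  -  7,-4, 15/17, 45,  53 ] 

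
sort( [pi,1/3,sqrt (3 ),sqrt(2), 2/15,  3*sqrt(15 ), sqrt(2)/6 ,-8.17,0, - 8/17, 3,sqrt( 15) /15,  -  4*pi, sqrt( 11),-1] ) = [ - 4*pi,-8.17, - 1,-8/17, 0,  2/15, sqrt( 2) /6,  sqrt(15 ) /15, 1/3, sqrt(2 ), sqrt(3),  3,pi, sqrt(11), 3 * sqrt( 15)]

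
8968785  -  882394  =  8086391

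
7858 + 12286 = 20144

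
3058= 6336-3278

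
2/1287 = 2/1287 = 0.00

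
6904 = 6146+758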